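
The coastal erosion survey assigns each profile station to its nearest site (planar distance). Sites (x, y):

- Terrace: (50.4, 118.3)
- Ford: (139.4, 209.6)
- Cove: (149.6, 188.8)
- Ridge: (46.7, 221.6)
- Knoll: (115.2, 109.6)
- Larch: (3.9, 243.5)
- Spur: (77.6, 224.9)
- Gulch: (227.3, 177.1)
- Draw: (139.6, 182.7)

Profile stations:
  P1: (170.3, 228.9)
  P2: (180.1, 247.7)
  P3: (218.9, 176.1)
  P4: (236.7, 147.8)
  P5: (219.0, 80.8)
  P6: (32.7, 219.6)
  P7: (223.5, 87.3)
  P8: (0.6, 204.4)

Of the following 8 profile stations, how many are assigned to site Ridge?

1

P1 → Ford
P2 → Ford
P3 → Gulch
P4 → Gulch
P5 → Gulch
P6 → Ridge
P7 → Gulch
P8 → Larch
1 of the 8 goes to Ridge.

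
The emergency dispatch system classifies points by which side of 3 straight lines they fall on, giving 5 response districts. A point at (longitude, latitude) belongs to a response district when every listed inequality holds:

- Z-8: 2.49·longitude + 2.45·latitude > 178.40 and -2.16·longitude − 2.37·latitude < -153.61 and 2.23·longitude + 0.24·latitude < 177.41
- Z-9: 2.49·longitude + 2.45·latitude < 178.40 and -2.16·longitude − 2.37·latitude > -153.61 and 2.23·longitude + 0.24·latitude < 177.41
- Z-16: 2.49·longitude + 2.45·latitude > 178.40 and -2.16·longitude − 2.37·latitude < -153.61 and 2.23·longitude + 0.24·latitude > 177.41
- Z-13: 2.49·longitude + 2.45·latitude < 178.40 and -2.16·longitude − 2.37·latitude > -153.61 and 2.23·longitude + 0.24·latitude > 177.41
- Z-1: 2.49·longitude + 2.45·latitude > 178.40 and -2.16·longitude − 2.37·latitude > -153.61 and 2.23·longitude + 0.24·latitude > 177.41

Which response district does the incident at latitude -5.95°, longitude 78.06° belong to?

2.49·78.06 + 2.45·-5.95 = 179.792, which is > 178.40
-2.16·78.06 − 2.37·-5.95 = -154.508, which is < -153.61
2.23·78.06 + 0.24·-5.95 = 172.646, which is < 177.41
This sign pattern matches Z-8.

Z-8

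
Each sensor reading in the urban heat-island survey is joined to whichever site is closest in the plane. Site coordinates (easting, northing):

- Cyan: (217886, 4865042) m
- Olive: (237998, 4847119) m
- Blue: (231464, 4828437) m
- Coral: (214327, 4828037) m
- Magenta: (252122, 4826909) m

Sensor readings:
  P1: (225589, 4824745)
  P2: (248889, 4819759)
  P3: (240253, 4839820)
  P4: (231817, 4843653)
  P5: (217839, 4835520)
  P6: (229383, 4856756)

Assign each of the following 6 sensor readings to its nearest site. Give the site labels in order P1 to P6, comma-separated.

Blue, Magenta, Olive, Olive, Coral, Olive

P1 → Blue (d²=48146489.00)
P2 → Magenta (d²=61574789.00)
P3 → Olive (d²=58360426.00)
P4 → Olive (d²=50217917.00)
P5 → Coral (d²=68329433.00)
P6 → Olive (d²=167089994.00)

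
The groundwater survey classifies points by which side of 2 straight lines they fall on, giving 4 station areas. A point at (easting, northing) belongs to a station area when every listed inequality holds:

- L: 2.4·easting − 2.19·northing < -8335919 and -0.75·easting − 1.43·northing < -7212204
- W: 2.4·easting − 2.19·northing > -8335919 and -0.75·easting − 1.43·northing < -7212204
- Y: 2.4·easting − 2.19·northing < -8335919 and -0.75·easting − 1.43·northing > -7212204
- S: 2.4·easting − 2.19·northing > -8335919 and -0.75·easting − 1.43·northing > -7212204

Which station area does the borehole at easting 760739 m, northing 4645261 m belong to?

2.4·760739 − 2.19·4645261 = -8347347.990, which is < -8335919
-0.75·760739 − 1.43·4645261 = -7213277.480, which is < -7212204
This sign pattern matches L.

L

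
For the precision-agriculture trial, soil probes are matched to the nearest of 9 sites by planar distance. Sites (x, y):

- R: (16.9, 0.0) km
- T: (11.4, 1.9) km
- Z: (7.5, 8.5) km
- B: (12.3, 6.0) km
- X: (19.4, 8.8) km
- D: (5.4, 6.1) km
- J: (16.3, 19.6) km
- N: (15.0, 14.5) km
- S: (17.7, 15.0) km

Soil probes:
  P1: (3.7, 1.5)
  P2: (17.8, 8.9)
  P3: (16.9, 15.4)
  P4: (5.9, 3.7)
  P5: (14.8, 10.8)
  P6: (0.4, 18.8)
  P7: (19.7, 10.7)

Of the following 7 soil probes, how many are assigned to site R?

0

P1 → D
P2 → X
P3 → S
P4 → D
P5 → N
P6 → Z
P7 → X
0 of the 7 go to R.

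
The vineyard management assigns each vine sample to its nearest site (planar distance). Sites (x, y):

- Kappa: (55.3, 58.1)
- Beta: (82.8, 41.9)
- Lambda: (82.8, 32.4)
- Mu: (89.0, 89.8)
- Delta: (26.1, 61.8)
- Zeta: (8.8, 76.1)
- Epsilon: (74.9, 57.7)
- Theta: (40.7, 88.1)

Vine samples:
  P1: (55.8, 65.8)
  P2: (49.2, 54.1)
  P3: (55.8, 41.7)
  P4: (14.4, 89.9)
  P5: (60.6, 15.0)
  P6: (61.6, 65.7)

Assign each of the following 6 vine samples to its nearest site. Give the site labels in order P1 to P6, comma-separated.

Kappa, Kappa, Kappa, Zeta, Lambda, Kappa

P1 → Kappa (d²=59.54)
P2 → Kappa (d²=53.21)
P3 → Kappa (d²=269.21)
P4 → Zeta (d²=221.80)
P5 → Lambda (d²=795.60)
P6 → Kappa (d²=97.45)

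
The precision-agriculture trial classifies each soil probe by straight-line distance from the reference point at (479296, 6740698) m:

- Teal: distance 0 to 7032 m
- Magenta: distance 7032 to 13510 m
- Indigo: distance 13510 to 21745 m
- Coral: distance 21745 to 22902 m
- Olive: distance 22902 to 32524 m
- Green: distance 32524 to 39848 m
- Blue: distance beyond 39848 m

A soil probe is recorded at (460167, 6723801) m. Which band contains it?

Distance = √((460167−479296)² + (6723801−6740698)²) = √(365918641.000 + 285508609.000) = 25523.073 m.
22902 ≤ 25523.073 < 32524 → Olive.

Olive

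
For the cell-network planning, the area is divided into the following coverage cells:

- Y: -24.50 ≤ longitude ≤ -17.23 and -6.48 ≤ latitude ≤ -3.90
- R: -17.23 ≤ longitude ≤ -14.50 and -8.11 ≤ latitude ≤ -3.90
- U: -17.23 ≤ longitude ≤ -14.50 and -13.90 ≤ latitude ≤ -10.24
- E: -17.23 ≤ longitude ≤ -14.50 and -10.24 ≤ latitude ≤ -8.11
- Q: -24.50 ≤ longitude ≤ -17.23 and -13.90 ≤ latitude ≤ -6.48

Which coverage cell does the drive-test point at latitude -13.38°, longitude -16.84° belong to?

U

The point has longitude = -16.84 and latitude = -13.38.
Only U satisfies -17.23 ≤ longitude ≤ -14.50 and -13.90 ≤ latitude ≤ -10.24.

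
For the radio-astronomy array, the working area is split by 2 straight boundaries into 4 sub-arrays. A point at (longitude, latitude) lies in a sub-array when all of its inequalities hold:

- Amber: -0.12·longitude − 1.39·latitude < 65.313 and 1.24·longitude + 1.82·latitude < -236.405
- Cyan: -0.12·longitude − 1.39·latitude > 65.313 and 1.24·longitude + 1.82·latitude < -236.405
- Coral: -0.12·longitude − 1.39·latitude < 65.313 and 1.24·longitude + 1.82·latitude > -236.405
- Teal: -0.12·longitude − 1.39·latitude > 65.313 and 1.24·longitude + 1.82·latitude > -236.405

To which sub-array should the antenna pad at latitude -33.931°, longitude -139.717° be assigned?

-0.12·-139.717 − 1.39·-33.931 = 63.930, which is < 65.313
1.24·-139.717 + 1.82·-33.931 = -235.004, which is > -236.405
This sign pattern matches Coral.

Coral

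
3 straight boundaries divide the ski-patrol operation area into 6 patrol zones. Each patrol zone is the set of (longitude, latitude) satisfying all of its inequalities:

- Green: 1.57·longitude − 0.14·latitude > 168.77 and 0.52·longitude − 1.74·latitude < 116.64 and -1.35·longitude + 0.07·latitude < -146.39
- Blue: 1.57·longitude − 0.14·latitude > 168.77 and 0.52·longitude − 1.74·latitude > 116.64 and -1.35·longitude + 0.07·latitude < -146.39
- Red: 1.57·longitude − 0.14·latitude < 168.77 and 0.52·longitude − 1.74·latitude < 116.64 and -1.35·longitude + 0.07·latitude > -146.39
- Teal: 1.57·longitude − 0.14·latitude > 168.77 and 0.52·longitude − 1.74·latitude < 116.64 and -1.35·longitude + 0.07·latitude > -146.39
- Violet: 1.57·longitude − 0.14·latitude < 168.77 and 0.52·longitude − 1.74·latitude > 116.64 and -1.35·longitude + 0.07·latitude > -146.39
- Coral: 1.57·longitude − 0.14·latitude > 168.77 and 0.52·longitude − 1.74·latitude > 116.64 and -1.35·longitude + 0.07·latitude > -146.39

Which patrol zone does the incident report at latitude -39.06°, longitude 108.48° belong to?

Blue

1.57·108.48 − 0.14·-39.06 = 175.782, which is > 168.77
0.52·108.48 − 1.74·-39.06 = 124.374, which is > 116.64
-1.35·108.48 + 0.07·-39.06 = -149.182, which is < -146.39
This sign pattern matches Blue.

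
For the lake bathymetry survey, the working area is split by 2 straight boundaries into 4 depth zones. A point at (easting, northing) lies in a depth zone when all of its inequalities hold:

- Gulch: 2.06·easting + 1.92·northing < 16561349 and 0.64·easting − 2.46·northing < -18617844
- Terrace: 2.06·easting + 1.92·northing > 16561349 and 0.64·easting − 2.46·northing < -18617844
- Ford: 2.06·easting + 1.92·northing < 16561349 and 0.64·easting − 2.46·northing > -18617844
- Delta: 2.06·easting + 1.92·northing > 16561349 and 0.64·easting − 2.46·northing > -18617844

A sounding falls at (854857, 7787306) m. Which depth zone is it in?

Delta

2.06·854857 + 1.92·7787306 = 16712632.940, which is > 16561349
0.64·854857 − 2.46·7787306 = -18609664.280, which is > -18617844
This sign pattern matches Delta.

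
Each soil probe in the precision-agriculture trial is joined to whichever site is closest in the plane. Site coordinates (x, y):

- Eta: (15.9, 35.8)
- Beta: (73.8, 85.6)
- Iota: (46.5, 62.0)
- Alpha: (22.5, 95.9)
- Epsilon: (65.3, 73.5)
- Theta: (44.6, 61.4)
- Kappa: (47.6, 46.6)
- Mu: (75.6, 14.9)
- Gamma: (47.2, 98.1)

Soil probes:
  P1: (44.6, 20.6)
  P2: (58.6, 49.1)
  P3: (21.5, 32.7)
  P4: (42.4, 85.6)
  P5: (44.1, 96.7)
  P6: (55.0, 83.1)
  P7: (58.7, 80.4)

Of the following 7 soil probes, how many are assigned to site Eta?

1

P1 → Kappa
P2 → Kappa
P3 → Eta
P4 → Gamma
P5 → Gamma
P6 → Epsilon
P7 → Epsilon
1 of the 7 goes to Eta.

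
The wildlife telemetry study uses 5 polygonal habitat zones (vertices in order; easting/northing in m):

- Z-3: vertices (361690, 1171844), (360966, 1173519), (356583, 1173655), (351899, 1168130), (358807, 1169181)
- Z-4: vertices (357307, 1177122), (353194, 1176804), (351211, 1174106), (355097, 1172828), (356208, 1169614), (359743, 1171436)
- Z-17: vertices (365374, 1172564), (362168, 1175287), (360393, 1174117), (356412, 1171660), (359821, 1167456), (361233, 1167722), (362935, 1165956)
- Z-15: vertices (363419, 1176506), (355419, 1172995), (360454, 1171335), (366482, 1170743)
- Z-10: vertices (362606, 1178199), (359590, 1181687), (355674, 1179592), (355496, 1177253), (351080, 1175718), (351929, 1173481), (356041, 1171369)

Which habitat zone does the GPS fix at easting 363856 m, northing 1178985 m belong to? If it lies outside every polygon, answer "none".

none

Cast a ray rightward from (363856, 1178985). For each polygon, the edges (by vertex number in listed order) whose endpoints lie on opposite sides of northing = 1178985, where each meets that height, and whether that is right or left of the point:
Z-3: no edge straddles that height → 0 crossings.
Z-4: no edge straddles that height → 0 crossings.
Z-17: no edge straddles that height → 0 crossings.
Z-15: no edge straddles that height → 0 crossings.
Z-10: 1–2 at easting≈361926.4 (left), 3–4 at easting≈355627.8 (left) → 0 crossings.
All counts are even, so the point lies outside every listed polygon.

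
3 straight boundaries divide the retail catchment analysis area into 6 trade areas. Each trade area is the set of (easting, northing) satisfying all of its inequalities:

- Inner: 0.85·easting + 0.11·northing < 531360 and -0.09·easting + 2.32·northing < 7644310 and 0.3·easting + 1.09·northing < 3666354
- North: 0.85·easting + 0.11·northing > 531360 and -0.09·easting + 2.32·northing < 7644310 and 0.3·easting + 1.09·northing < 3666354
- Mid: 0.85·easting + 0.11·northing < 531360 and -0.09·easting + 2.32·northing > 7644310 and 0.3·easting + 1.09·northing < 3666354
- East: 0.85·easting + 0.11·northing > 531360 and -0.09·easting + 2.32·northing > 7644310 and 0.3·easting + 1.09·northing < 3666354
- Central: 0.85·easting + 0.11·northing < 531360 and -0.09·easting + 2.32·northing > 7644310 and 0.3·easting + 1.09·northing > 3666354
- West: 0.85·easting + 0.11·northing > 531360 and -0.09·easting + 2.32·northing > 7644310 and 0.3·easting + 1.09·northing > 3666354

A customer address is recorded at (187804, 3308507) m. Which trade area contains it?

Mid

0.85·187804 + 0.11·3308507 = 523569.170, which is < 531360
-0.09·187804 + 2.32·3308507 = 7658833.880, which is > 7644310
0.3·187804 + 1.09·3308507 = 3662613.830, which is < 3666354
This sign pattern matches Mid.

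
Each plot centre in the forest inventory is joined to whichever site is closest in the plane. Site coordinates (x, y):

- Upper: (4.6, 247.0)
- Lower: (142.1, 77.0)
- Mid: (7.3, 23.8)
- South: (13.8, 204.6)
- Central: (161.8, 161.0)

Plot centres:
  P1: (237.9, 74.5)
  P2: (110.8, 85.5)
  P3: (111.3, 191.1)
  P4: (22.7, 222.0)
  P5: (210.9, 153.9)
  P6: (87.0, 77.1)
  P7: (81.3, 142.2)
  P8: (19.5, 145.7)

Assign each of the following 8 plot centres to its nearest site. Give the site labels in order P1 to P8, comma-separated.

Lower, Lower, Central, South, Central, Lower, Central, South

P1 → Lower (d²=9183.89)
P2 → Lower (d²=1051.94)
P3 → Central (d²=3456.26)
P4 → South (d²=381.97)
P5 → Central (d²=2461.22)
P6 → Lower (d²=3036.02)
P7 → Central (d²=6833.69)
P8 → South (d²=3501.70)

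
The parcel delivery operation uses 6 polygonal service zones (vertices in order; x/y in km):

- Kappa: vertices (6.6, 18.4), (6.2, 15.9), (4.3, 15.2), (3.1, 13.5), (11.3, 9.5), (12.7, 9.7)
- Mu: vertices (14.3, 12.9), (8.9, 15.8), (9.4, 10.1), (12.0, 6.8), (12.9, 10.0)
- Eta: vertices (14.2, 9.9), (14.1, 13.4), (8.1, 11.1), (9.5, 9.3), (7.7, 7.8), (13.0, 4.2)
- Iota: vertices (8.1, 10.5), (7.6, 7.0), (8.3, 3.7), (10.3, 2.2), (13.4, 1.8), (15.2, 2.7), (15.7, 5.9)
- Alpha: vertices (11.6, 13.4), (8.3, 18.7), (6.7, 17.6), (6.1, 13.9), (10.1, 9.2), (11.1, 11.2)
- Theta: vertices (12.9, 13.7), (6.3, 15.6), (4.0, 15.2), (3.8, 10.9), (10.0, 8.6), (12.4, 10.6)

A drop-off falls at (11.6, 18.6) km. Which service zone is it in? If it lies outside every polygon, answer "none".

Cast a ray rightward from (11.6, 18.6). For each polygon, the edges (by vertex number in listed order) whose endpoints lie on opposite sides of y = 18.6, where each meets that height, and whether that is right or left of the point:
Kappa: no edge straddles that height → 0 crossings.
Mu: no edge straddles that height → 0 crossings.
Eta: no edge straddles that height → 0 crossings.
Iota: no edge straddles that height → 0 crossings.
Alpha: 1–2 at x≈8.36 (left), 2–3 at x≈8.15 (left) → 0 crossings.
Theta: no edge straddles that height → 0 crossings.
All counts are even, so the point lies outside every listed polygon.

none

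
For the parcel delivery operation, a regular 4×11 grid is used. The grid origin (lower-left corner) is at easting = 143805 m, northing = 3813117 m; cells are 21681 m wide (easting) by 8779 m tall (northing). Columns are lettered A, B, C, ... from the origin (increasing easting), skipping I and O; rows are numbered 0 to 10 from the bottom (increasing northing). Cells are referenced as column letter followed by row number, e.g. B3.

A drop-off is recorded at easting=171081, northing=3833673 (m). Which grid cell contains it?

B2

Column index: ⌊(171081 − 143805) / 21681⌋ = ⌊1.258⌋ = 1 → column B
Row offset from origin: ⌊(3833673 − 3813117) / 8779⌋ = ⌊2.341⌋ = 2 → row 2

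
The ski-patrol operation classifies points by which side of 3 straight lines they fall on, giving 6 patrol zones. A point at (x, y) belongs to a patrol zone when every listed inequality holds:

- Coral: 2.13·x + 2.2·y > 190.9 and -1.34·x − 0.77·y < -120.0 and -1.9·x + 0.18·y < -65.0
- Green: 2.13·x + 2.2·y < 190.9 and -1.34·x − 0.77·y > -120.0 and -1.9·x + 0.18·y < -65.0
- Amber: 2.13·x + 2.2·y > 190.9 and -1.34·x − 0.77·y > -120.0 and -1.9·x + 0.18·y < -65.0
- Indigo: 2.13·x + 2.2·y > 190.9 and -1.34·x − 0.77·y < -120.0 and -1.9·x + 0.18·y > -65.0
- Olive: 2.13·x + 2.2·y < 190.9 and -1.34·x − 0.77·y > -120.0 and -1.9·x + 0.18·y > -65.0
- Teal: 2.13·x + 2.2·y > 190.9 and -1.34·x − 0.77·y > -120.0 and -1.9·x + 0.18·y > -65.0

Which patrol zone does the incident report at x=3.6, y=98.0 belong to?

2.13·3.6 + 2.2·98.0 = 223.268, which is > 190.9
-1.34·3.6 − 0.77·98.0 = -80.284, which is > -120.0
-1.9·3.6 + 0.18·98.0 = 10.800, which is > -65.0
This sign pattern matches Teal.

Teal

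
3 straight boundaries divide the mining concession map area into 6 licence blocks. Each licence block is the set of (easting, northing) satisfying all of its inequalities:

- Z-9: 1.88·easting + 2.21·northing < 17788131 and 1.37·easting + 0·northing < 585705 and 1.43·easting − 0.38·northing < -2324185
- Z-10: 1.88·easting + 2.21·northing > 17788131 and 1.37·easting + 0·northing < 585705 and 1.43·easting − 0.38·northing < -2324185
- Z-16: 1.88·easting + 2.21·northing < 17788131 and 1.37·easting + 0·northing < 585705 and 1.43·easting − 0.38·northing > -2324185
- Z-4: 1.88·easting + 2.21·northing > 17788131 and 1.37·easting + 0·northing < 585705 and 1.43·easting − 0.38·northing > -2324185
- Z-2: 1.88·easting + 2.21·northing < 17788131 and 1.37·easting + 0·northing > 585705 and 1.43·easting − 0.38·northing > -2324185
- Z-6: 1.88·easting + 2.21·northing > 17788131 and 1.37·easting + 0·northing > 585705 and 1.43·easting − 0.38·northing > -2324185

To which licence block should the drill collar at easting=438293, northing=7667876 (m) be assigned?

Z-2

1.88·438293 + 2.21·7667876 = 17769996.800, which is < 17788131
1.37·438293 + 0·7667876 = 600461.410, which is > 585705
1.43·438293 − 0.38·7667876 = -2287033.890, which is > -2324185
This sign pattern matches Z-2.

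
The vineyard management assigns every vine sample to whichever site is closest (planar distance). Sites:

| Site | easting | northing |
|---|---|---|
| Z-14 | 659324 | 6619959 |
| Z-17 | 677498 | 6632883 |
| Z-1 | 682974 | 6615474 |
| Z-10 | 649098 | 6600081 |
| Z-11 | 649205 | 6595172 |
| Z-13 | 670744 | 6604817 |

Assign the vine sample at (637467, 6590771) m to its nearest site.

Z-11

Squared distances to each site:
Z-14: 1329667793.000; Z-17: 3375901505.000; Z-1: 2681125258.000; Z-10: 221956261.000; Z-11: 157149445.000; Z-13: 1304648845.000.
Minimum at Z-11.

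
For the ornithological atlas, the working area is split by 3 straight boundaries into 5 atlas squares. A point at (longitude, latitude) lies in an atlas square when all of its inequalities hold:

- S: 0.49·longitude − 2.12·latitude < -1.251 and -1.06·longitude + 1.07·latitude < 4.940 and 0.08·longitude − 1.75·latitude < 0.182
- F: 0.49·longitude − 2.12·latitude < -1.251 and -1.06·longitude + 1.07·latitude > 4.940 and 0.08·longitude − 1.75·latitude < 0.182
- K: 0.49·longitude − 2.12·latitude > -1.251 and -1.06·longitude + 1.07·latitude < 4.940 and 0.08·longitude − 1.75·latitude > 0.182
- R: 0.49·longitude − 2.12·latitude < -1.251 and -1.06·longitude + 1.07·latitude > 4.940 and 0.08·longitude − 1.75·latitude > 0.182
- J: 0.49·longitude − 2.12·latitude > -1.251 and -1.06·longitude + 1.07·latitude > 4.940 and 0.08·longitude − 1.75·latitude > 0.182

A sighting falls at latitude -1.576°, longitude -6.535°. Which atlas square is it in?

0.49·-6.535 − 2.12·-1.576 = 0.139, which is > -1.251
-1.06·-6.535 + 1.07·-1.576 = 5.241, which is > 4.940
0.08·-6.535 − 1.75·-1.576 = 2.235, which is > 0.182
This sign pattern matches J.

J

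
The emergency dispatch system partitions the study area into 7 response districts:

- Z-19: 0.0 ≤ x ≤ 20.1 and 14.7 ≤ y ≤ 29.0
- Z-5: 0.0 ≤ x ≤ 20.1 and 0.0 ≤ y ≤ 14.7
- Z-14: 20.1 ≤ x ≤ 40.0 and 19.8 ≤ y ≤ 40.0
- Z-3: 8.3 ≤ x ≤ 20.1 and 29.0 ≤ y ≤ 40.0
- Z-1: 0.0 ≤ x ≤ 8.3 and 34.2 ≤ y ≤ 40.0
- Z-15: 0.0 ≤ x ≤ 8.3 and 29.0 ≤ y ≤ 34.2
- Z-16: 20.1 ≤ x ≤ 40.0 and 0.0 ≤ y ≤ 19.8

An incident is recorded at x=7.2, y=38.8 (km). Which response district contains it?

The point has x = 7.2 and y = 38.8.
Only Z-1 satisfies 0.0 ≤ x ≤ 8.3 and 34.2 ≤ y ≤ 40.0.

Z-1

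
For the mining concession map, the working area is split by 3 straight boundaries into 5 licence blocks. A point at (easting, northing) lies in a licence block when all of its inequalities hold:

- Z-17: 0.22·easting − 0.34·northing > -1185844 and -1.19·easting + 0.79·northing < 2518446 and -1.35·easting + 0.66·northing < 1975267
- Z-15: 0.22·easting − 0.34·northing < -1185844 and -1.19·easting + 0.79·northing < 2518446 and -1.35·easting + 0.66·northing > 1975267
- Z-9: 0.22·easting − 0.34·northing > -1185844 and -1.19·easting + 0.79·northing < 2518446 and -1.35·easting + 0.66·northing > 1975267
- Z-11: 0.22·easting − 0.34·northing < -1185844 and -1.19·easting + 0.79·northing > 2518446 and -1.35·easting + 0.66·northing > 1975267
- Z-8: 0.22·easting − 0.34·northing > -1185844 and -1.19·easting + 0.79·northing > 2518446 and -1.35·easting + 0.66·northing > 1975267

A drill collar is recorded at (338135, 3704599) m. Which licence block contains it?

Z-8

0.22·338135 − 0.34·3704599 = -1185173.960, which is > -1185844
-1.19·338135 + 0.79·3704599 = 2524252.560, which is > 2518446
-1.35·338135 + 0.66·3704599 = 1988553.090, which is > 1975267
This sign pattern matches Z-8.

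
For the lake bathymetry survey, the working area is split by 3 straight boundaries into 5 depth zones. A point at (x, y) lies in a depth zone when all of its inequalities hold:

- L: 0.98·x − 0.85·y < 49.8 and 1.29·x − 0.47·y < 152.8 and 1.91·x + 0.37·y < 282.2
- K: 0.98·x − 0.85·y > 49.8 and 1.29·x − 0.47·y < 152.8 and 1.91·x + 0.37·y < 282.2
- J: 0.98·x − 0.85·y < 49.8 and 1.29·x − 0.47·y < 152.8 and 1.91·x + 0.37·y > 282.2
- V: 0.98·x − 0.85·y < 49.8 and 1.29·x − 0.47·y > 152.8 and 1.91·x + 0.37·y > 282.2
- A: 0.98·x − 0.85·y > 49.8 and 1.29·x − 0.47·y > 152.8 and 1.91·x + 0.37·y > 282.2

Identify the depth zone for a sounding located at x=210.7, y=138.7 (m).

A

0.98·210.7 − 0.85·138.7 = 88.591, which is > 49.8
1.29·210.7 − 0.47·138.7 = 206.614, which is > 152.8
1.91·210.7 + 0.37·138.7 = 453.756, which is > 282.2
This sign pattern matches A.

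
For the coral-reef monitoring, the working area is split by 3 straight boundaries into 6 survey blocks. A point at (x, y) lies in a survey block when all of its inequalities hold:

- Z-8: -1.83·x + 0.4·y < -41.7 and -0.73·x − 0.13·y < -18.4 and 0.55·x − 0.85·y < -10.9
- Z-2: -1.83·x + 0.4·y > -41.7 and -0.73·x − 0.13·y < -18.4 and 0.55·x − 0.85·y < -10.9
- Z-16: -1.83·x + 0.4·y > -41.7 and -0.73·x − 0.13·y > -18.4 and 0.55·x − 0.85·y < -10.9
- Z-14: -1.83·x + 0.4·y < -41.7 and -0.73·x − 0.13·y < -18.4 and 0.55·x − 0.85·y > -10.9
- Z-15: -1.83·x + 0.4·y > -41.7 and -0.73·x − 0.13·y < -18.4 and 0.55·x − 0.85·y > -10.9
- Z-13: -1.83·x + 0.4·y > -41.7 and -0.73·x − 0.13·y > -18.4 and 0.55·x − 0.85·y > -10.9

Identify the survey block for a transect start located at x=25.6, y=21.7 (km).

-1.83·25.6 + 0.4·21.7 = -38.168, which is > -41.7
-0.73·25.6 − 0.13·21.7 = -21.509, which is < -18.4
0.55·25.6 − 0.85·21.7 = -4.365, which is > -10.9
This sign pattern matches Z-15.

Z-15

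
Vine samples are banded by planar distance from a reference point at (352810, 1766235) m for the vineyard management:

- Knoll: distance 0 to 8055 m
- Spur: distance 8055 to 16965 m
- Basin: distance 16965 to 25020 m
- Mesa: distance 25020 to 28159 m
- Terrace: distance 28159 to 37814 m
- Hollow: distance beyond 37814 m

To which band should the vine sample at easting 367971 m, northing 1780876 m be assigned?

Distance = √((367971−352810)² + (1780876−1766235)²) = √(229855921.000 + 214358881.000) = 21076.404 m.
16965 ≤ 21076.404 < 25020 → Basin.

Basin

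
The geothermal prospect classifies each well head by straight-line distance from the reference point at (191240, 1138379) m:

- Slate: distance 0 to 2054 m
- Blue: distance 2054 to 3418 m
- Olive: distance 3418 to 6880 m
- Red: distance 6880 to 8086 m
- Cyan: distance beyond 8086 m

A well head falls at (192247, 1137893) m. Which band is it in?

Slate

Distance = √((192247−191240)² + (1137893−1138379)²) = √(1014049.000 + 236196.000) = 1118.144 m.
0 ≤ 1118.144 < 2054 → Slate.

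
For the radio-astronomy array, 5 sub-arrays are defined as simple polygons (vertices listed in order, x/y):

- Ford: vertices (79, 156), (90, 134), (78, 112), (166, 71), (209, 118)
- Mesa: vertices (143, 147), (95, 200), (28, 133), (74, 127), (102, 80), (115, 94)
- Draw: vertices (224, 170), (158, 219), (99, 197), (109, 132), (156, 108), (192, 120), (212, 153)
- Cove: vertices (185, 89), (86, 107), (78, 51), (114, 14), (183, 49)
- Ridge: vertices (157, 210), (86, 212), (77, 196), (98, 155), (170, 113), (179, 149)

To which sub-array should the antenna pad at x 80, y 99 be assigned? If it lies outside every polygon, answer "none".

none

Cast a ray rightward from (80, 99). For each polygon, the edges (by vertex number in listed order) whose endpoints lie on opposite sides of y = 99, where each meets that height, and whether that is right or left of the point:
Ford: 3–4 at x≈105.9 (right), 4–5 at x≈191.6 (right) → 2 crossings.
Mesa: 4–5 at x≈90.7 (right), 6–1 at x≈117.6 (right) → 2 crossings.
Draw: no edge straddles that height → 0 crossings.
Cove: 1–2 at x≈130.0 (right), 2–3 at x≈84.9 (right) → 2 crossings.
Ridge: no edge straddles that height → 0 crossings.
All counts are even, so the point lies outside every listed polygon.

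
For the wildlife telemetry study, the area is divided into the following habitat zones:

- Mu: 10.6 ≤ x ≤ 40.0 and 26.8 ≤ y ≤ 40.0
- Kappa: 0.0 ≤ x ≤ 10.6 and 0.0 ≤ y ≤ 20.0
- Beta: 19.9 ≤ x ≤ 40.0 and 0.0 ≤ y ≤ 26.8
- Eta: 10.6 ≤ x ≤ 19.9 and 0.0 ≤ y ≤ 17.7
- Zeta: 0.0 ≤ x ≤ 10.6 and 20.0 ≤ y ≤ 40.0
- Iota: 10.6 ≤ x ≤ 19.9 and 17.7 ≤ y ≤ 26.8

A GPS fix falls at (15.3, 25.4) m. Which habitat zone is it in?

The point has x = 15.3 and y = 25.4.
Only Iota satisfies 10.6 ≤ x ≤ 19.9 and 17.7 ≤ y ≤ 26.8.

Iota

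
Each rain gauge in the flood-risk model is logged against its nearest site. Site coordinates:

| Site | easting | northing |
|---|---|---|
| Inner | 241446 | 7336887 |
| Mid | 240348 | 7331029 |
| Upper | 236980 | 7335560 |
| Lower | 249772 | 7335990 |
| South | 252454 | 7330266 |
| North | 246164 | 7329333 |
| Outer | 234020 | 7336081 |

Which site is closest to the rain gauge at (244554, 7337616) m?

Inner

Squared distances to each site:
Inner: 10191105.000; Mid: 61079005.000; Upper: 61592612.000; Lower: 29871400.000; South: 116432500.000; North: 71200189.000; Outer: 113321381.000.
Minimum at Inner.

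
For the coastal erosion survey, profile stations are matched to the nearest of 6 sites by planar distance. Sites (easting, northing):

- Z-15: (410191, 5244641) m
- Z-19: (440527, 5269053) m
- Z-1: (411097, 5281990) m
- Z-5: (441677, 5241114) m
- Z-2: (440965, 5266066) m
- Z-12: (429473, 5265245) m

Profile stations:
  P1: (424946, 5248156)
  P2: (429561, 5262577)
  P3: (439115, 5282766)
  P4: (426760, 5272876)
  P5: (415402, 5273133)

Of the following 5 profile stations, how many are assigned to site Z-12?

P1 → Z-15
P2 → Z-12
P3 → Z-19
P4 → Z-12
P5 → Z-1
2 of the 5 go to Z-12.

2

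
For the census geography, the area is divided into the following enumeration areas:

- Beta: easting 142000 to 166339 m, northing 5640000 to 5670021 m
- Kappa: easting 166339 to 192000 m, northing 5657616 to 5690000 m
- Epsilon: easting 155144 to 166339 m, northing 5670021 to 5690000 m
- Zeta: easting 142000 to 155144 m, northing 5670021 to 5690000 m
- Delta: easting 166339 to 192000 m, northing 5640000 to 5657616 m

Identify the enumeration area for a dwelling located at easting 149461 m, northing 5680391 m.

The point has easting = 149461 and northing = 5680391.
Only Zeta satisfies 142000 ≤ easting ≤ 155144 and 5670021 ≤ northing ≤ 5690000.

Zeta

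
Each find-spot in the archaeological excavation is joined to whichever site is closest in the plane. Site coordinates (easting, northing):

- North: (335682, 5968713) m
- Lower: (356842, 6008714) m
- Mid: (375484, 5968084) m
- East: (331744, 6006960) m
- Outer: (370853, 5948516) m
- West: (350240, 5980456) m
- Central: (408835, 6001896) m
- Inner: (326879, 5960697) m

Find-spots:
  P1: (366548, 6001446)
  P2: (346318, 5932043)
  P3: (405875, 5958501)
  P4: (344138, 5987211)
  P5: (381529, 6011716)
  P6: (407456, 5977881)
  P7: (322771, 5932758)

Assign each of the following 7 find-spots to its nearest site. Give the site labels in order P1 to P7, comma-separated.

P1 → Lower (d²=147030260.00)
P2 → Outer (d²=873325954.00)
P3 → Mid (d²=1015446770.00)
P4 → West (d²=82864429.00)
P5 → Lower (d²=618459973.00)
P6 → Central (d²=578621866.00)
P7 → Inner (d²=797463385.00)

Lower, Outer, Mid, West, Lower, Central, Inner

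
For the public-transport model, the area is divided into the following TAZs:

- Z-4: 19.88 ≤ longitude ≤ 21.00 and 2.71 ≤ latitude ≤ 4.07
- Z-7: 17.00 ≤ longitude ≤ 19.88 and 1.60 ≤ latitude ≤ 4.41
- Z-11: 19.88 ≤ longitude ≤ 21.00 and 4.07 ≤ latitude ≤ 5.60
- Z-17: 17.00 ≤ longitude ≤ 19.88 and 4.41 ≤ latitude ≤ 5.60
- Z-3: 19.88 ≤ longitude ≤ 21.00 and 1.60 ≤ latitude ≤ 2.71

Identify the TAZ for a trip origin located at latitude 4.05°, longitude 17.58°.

The point has longitude = 17.58 and latitude = 4.05.
Only Z-7 satisfies 17.00 ≤ longitude ≤ 19.88 and 1.60 ≤ latitude ≤ 4.41.

Z-7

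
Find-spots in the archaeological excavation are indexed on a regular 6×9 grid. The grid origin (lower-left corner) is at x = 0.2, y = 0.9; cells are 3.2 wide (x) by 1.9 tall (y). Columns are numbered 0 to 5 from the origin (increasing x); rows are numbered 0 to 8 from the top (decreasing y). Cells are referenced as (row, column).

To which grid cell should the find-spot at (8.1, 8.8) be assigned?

(4, 2)

Column index: ⌊(8.1 − 0.2) / 3.2⌋ = ⌊2.469⌋ = 2
Row offset from origin: ⌊(8.8 − 0.9) / 1.9⌋ = ⌊4.158⌋ = 4 → row 4 (counted from top)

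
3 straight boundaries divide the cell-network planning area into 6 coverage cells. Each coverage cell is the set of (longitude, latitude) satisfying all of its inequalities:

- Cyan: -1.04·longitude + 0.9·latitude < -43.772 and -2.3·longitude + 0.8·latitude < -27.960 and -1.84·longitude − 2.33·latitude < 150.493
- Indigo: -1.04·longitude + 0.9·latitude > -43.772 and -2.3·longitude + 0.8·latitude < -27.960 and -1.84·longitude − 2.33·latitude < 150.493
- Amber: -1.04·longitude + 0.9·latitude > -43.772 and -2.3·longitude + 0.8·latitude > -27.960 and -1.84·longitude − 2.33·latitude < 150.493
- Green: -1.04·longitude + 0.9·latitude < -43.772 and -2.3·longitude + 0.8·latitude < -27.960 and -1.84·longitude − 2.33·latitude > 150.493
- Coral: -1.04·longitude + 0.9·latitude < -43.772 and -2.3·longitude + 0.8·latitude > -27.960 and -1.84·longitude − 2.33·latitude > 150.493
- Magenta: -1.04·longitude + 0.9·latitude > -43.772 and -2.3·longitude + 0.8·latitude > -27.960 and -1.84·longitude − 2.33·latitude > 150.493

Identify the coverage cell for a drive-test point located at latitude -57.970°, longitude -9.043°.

-1.04·-9.043 + 0.9·-57.970 = -42.768, which is > -43.772
-2.3·-9.043 + 0.8·-57.970 = -25.577, which is > -27.960
-1.84·-9.043 − 2.33·-57.970 = 151.709, which is > 150.493
This sign pattern matches Magenta.

Magenta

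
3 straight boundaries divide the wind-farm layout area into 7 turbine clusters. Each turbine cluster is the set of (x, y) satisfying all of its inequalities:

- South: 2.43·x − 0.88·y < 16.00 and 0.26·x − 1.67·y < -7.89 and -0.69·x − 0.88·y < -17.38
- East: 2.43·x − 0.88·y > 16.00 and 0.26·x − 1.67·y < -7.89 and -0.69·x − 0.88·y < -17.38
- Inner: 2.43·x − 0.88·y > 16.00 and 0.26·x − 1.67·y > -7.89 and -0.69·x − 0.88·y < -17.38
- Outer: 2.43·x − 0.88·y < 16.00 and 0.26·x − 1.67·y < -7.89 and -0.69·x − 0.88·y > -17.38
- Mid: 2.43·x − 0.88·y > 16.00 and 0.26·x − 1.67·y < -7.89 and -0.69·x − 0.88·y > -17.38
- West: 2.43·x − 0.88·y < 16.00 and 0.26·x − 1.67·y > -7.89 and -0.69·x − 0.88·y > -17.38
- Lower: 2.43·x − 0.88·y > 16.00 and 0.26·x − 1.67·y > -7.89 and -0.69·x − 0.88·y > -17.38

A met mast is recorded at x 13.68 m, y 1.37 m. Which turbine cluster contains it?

2.43·13.68 − 0.88·1.37 = 32.037, which is > 16.00
0.26·13.68 − 1.67·1.37 = 1.269, which is > -7.89
-0.69·13.68 − 0.88·1.37 = -10.645, which is > -17.38
This sign pattern matches Lower.

Lower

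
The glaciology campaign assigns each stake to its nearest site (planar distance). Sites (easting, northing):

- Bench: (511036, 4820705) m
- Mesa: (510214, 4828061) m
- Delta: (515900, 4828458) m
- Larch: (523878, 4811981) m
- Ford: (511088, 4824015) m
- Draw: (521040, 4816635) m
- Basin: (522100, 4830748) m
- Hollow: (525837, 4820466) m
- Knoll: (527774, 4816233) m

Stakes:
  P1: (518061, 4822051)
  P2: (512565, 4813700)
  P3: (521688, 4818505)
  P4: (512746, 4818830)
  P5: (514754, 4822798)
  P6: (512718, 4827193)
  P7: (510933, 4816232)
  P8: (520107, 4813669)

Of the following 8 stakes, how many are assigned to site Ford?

1

P1 → Draw
P2 → Bench
P3 → Draw
P4 → Bench
P5 → Ford
P6 → Mesa
P7 → Bench
P8 → Draw
1 of the 8 goes to Ford.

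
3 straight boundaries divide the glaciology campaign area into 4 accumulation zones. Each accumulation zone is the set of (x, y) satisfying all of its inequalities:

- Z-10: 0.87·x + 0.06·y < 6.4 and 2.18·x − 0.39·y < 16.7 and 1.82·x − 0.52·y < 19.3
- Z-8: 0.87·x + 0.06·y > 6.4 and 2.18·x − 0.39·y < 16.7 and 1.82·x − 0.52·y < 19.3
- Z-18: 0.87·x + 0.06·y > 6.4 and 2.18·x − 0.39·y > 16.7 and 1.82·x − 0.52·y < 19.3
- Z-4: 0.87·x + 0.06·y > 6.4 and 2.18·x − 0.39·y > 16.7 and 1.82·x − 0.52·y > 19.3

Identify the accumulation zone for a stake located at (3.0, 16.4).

0.87·3.0 + 0.06·16.4 = 3.594, which is < 6.4
2.18·3.0 − 0.39·16.4 = 0.144, which is < 16.7
1.82·3.0 − 0.52·16.4 = -3.068, which is < 19.3
This sign pattern matches Z-10.

Z-10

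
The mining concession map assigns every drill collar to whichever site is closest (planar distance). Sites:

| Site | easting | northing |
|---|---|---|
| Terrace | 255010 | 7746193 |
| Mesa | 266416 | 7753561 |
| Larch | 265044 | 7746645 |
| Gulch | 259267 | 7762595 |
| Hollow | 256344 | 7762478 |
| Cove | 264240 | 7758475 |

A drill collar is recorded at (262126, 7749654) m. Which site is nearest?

Larch

Squared distances to each site:
Terrace: 62615977.000; Mesa: 33668749.000; Larch: 17568805.000; Gulch: 175643362.000; Hollow: 197886500.000; Cove: 82279037.000.
Minimum at Larch.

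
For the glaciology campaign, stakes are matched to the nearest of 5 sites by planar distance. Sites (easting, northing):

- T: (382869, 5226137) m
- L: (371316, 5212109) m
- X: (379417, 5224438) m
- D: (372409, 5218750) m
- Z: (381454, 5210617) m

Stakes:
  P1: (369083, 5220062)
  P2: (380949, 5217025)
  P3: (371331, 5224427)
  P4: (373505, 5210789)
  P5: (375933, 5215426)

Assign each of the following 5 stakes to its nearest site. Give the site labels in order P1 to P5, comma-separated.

D, Z, D, L, D

P1 → D (d²=12783620.00)
P2 → Z (d²=41317489.00)
P3 → D (d²=33390413.00)
P4 → L (d²=6534121.00)
P5 → D (d²=23467552.00)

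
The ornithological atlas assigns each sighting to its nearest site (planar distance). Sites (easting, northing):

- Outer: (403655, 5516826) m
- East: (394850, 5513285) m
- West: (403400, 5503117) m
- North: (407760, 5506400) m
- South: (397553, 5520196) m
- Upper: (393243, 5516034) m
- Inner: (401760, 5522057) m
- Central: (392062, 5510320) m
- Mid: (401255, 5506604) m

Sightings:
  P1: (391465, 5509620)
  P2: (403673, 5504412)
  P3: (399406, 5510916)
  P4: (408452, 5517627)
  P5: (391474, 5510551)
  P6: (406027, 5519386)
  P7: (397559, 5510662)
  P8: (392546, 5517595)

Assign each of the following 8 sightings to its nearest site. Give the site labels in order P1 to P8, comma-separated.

P1 → Central (d²=846409.00)
P2 → West (d²=1751554.00)
P3 → Mid (d²=22012145.00)
P4 → Outer (d²=23652810.00)
P5 → Central (d²=399105.00)
P6 → Outer (d²=12179984.00)
P7 → East (d²=14218810.00)
P8 → Upper (d²=2922530.00)

Central, West, Mid, Outer, Central, Outer, East, Upper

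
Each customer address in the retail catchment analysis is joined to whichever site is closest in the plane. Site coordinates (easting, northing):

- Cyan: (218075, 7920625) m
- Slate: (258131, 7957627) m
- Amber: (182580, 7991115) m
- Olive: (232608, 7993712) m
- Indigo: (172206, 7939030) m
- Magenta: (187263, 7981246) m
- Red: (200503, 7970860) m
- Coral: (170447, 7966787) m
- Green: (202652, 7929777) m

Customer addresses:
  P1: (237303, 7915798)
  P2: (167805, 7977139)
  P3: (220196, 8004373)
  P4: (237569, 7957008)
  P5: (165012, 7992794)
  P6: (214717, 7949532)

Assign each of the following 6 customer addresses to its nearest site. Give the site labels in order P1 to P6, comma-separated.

Cyan, Coral, Olive, Slate, Amber, Green

P1 → Cyan (d²=393015913.00)
P2 → Coral (d²=114144068.00)
P3 → Olive (d²=267714665.00)
P4 → Slate (d²=423179005.00)
P5 → Amber (d²=311453665.00)
P6 → Green (d²=535824250.00)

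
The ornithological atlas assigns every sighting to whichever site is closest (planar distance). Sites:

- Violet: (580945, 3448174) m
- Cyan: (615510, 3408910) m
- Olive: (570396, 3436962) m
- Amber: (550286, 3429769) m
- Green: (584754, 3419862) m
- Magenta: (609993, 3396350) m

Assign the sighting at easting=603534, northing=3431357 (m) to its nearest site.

Green

Squared distances to each site:
Violet: 793074410.000; Cyan: 647292385.000; Olive: 1129543069.000; Amber: 2837871248.000; Green: 484823425.000; Magenta: 1267208730.000.
Minimum at Green.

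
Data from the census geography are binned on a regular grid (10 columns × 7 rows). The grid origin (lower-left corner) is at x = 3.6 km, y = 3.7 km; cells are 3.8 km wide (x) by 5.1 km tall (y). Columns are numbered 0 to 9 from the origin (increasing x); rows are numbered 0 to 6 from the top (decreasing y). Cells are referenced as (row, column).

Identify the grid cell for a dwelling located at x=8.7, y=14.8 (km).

(4, 1)

Column index: ⌊(8.7 − 3.6) / 3.8⌋ = ⌊1.342⌋ = 1
Row offset from origin: ⌊(14.8 − 3.7) / 5.1⌋ = ⌊2.176⌋ = 2 → row 4 (counted from top)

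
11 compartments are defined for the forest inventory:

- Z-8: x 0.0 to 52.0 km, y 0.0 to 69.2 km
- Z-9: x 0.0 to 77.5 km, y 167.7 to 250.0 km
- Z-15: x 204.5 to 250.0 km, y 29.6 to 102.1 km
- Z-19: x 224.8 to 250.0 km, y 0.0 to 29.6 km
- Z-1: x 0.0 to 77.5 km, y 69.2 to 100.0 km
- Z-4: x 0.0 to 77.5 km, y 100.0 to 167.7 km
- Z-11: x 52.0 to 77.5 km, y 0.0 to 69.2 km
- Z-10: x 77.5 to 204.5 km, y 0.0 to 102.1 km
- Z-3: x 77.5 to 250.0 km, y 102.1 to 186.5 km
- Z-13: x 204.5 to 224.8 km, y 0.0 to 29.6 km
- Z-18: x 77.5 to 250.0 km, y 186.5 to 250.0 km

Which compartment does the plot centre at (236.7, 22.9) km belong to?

The point has x = 236.7 and y = 22.9.
Only Z-19 satisfies 224.8 ≤ x ≤ 250.0 and 0.0 ≤ y ≤ 29.6.

Z-19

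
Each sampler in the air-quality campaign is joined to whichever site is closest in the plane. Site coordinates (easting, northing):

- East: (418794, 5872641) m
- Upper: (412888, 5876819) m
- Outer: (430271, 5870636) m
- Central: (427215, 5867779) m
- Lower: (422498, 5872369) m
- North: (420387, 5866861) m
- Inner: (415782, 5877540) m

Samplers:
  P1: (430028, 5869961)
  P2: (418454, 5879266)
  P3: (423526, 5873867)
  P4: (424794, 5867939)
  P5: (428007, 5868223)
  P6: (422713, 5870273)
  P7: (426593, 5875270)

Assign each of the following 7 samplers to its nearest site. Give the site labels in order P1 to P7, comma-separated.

Outer, Inner, Lower, Central, Central, Lower, Lower

P1 → Outer (d²=514674.00)
P2 → Inner (d²=10118660.00)
P3 → Lower (d²=3300788.00)
P4 → Central (d²=5886841.00)
P5 → Central (d²=824400.00)
P6 → Lower (d²=4439441.00)
P7 → Lower (d²=25184826.00)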